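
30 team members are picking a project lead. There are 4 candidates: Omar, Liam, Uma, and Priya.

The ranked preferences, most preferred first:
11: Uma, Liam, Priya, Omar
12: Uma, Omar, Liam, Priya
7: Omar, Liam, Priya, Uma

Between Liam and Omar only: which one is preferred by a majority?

Liam is ranked above Omar on 11 ballots; Omar above Liam on 19.

Omar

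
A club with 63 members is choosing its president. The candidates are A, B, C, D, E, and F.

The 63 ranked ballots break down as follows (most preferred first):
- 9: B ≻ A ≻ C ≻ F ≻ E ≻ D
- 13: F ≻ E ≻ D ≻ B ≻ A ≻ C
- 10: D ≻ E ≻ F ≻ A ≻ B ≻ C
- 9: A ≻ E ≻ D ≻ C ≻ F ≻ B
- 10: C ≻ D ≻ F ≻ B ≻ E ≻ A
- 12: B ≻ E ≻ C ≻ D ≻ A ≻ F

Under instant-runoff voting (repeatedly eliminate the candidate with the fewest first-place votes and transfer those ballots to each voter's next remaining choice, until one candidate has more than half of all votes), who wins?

Round 1: A 9, B 21, C 10, D 10, E 0, F 13. E eliminated.
Round 2: A 9, B 21, C 10, D 10, F 13. A eliminated.
Round 3: B 21, C 10, D 19, F 13. C eliminated.
Round 4: B 21, D 29, F 13. F eliminated.
Round 5: B 21, D 42. D has a majority (≥32).

D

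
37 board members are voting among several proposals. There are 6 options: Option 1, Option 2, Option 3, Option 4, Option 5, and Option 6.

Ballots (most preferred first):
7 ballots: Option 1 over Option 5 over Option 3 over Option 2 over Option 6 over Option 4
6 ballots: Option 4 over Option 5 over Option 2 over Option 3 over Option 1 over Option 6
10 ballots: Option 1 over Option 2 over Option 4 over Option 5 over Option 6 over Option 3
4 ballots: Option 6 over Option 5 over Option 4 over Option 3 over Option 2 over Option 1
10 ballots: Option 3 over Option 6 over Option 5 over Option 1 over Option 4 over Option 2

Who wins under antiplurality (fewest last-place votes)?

Option 5

Last-place votes: Option 1 4, Option 2 10, Option 3 10, Option 4 7, Option 5 0, Option 6 6.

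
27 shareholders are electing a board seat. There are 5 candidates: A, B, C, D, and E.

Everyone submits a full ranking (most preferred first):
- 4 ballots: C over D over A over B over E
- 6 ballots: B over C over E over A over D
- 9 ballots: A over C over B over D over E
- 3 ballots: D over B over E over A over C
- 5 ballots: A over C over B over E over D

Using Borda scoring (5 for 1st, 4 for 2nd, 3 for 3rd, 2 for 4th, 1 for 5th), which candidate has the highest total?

C

A: 4×3 + 6×2 + 9×5 + 3×2 + 5×5 = 100
B: 4×2 + 6×5 + 9×3 + 3×4 + 5×3 = 92
C: 4×5 + 6×4 + 9×4 + 3×1 + 5×4 = 103
D: 4×4 + 6×1 + 9×2 + 3×5 + 5×1 = 60
E: 4×1 + 6×3 + 9×1 + 3×3 + 5×2 = 50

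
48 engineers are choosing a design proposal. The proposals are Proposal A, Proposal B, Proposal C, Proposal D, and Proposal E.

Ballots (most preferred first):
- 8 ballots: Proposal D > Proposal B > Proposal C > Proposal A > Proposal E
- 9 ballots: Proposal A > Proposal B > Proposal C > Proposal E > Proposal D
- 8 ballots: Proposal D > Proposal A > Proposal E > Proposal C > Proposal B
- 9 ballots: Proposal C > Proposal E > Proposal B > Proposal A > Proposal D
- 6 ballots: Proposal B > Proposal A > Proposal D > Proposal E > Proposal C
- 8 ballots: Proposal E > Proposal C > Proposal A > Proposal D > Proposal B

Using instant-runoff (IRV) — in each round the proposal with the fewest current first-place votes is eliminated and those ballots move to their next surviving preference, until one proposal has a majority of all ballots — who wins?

Proposal C

Round 1: Proposal A 9, Proposal B 6, Proposal C 9, Proposal D 16, Proposal E 8. Proposal B eliminated.
Round 2: Proposal A 15, Proposal C 9, Proposal D 16, Proposal E 8. Proposal E eliminated.
Round 3: Proposal A 15, Proposal C 17, Proposal D 16. Proposal A eliminated.
Round 4: Proposal C 26, Proposal D 22. Proposal C has a majority (≥25).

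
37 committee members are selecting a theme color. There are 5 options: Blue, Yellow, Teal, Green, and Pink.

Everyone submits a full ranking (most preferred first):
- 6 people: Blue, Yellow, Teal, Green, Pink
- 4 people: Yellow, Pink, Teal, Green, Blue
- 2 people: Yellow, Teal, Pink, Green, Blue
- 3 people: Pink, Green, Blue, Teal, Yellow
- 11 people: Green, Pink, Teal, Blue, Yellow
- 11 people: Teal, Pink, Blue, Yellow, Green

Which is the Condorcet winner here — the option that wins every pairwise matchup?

Teal

Teal vs Blue: 28–9
Teal vs Yellow: 25–12
Teal vs Green: 23–14
Teal vs Pink: 19–18
Teal beats every other option.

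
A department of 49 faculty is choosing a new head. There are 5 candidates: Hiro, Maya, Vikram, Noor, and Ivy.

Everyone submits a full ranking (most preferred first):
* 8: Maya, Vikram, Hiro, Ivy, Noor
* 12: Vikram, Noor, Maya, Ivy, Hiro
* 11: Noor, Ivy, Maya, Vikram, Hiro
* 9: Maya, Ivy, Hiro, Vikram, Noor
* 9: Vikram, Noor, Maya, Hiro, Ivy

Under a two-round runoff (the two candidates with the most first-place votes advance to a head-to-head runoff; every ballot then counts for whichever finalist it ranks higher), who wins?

Maya

Round 1 first-place votes: Hiro 0, Maya 17, Vikram 21, Noor 11, Ivy 0. Vikram and Maya advance.
Runoff: Vikram is ranked above Maya on 21 ballots, Maya above Vikram on 28.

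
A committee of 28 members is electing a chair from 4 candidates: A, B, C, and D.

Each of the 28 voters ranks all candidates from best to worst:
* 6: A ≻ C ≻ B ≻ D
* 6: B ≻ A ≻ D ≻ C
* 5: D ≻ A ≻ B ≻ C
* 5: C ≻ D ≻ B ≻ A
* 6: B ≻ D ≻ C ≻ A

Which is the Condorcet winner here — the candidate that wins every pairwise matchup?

B vs A: 17–11
B vs C: 17–11
B vs D: 18–10
B beats every other candidate.

B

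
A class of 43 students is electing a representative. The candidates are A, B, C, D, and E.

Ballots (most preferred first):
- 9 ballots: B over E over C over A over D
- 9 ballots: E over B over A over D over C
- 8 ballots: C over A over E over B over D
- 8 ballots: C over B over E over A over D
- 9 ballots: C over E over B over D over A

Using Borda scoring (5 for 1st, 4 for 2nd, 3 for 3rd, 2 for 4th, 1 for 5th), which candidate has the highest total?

E

A: 9×2 + 9×3 + 8×4 + 8×2 + 9×1 = 102
B: 9×5 + 9×4 + 8×2 + 8×4 + 9×3 = 156
C: 9×3 + 9×1 + 8×5 + 8×5 + 9×5 = 161
D: 9×1 + 9×2 + 8×1 + 8×1 + 9×2 = 61
E: 9×4 + 9×5 + 8×3 + 8×3 + 9×4 = 165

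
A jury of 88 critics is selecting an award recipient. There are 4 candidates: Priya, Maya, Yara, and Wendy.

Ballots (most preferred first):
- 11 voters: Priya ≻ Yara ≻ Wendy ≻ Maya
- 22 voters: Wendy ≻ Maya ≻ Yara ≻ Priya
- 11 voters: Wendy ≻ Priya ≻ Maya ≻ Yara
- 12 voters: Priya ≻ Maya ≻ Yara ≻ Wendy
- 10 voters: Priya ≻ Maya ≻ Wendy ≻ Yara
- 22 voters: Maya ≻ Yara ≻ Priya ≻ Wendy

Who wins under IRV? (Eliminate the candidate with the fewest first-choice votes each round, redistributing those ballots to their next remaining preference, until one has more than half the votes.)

Priya

Round 1: Priya 33, Maya 22, Yara 0, Wendy 33. Yara eliminated.
Round 2: Priya 33, Maya 22, Wendy 33. Maya eliminated.
Round 3: Priya 55, Wendy 33. Priya has a majority (≥45).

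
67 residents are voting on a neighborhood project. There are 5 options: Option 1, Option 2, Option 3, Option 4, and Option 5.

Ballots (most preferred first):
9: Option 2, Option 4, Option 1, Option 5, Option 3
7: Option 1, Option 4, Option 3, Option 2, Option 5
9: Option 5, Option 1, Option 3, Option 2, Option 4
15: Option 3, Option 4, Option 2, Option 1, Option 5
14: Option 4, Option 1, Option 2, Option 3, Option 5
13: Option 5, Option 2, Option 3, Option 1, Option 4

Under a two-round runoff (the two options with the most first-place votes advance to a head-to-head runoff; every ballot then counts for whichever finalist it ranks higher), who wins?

Option 3

Round 1 first-place votes: Option 1 7, Option 2 9, Option 3 15, Option 4 14, Option 5 22. Option 5 and Option 3 advance.
Runoff: Option 5 is ranked above Option 3 on 31 ballots, Option 3 above Option 5 on 36.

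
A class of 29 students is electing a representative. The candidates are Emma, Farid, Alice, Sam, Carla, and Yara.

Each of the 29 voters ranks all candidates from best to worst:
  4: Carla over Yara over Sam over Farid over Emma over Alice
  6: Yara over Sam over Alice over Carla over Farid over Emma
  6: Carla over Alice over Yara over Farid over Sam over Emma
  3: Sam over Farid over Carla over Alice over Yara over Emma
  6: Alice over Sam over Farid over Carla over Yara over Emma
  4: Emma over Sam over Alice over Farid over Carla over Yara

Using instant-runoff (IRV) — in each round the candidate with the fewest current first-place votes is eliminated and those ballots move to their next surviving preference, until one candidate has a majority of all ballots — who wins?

Alice

Round 1: Emma 4, Farid 0, Alice 6, Sam 3, Carla 10, Yara 6. Farid eliminated.
Round 2: Emma 4, Alice 6, Sam 3, Carla 10, Yara 6. Sam eliminated.
Round 3: Emma 4, Alice 6, Carla 13, Yara 6. Emma eliminated.
Round 4: Alice 10, Carla 13, Yara 6. Yara eliminated.
Round 5: Alice 16, Carla 13. Alice has a majority (≥15).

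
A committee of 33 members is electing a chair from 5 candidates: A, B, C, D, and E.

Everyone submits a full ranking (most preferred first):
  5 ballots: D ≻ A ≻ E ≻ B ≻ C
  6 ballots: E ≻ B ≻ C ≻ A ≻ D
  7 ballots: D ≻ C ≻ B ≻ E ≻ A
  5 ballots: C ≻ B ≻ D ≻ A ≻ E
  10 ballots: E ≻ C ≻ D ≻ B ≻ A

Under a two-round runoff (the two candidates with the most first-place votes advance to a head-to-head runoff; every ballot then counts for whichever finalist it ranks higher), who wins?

Round 1 first-place votes: A 0, B 0, C 5, D 12, E 16. E and D advance.
Runoff: E is ranked above D on 16 ballots, D above E on 17.

D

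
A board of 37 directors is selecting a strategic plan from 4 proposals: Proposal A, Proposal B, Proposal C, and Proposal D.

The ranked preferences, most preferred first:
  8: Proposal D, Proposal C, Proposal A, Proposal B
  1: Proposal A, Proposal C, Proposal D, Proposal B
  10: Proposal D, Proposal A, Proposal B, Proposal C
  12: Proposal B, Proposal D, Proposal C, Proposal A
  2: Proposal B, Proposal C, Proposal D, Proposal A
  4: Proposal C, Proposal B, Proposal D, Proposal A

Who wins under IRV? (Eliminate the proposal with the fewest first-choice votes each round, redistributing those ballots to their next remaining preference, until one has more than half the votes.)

Proposal D

Round 1: Proposal A 1, Proposal B 14, Proposal C 4, Proposal D 18. Proposal A eliminated.
Round 2: Proposal B 14, Proposal C 5, Proposal D 18. Proposal C eliminated.
Round 3: Proposal B 18, Proposal D 19. Proposal D has a majority (≥19).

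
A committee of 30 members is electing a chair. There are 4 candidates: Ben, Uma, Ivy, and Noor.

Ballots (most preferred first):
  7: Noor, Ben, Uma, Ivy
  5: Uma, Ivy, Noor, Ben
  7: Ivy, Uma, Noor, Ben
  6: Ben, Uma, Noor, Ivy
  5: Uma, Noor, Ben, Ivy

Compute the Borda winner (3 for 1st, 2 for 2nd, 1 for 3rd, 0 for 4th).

Uma

Ben: 7×2 + 5×0 + 7×0 + 6×3 + 5×1 = 37
Uma: 7×1 + 5×3 + 7×2 + 6×2 + 5×3 = 63
Ivy: 7×0 + 5×2 + 7×3 + 6×0 + 5×0 = 31
Noor: 7×3 + 5×1 + 7×1 + 6×1 + 5×2 = 49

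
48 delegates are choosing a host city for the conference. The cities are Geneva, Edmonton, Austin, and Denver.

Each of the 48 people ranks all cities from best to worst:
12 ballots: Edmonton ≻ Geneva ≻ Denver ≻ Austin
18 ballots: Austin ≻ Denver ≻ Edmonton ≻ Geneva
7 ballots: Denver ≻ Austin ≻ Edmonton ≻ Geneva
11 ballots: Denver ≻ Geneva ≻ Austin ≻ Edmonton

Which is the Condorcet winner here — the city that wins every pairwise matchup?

Denver

Denver vs Geneva: 36–12
Denver vs Edmonton: 36–12
Denver vs Austin: 30–18
Denver beats every other city.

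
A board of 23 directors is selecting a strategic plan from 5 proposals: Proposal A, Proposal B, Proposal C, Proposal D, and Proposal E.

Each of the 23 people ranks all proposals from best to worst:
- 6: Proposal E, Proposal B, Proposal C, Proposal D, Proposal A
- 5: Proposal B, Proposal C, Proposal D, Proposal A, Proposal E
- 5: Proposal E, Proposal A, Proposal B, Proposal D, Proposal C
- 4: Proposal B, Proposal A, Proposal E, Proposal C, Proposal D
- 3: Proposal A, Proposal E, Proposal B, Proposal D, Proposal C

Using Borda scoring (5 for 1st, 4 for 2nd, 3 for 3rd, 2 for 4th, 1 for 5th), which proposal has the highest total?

Proposal B

Proposal A: 6×1 + 5×2 + 5×4 + 4×4 + 3×5 = 67
Proposal B: 6×4 + 5×5 + 5×3 + 4×5 + 3×3 = 93
Proposal C: 6×3 + 5×4 + 5×1 + 4×2 + 3×1 = 54
Proposal D: 6×2 + 5×3 + 5×2 + 4×1 + 3×2 = 47
Proposal E: 6×5 + 5×1 + 5×5 + 4×3 + 3×4 = 84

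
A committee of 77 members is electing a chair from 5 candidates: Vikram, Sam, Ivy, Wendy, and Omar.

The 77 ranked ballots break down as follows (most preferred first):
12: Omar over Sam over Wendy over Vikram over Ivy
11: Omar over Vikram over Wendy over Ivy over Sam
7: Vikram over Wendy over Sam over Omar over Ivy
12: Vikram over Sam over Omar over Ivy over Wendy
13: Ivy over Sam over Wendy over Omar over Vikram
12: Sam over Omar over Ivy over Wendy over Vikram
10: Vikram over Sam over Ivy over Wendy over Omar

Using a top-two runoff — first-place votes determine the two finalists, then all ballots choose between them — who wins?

Omar

Round 1 first-place votes: Vikram 29, Sam 12, Ivy 13, Wendy 0, Omar 23. Vikram and Omar advance.
Runoff: Vikram is ranked above Omar on 29 ballots, Omar above Vikram on 48.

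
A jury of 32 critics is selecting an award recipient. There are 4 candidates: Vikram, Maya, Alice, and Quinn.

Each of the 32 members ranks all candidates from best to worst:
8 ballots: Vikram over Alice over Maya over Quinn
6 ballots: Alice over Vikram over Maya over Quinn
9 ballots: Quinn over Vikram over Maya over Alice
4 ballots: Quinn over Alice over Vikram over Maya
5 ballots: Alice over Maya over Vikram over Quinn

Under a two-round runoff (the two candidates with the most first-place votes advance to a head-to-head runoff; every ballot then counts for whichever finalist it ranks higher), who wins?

Round 1 first-place votes: Vikram 8, Maya 0, Alice 11, Quinn 13. Quinn and Alice advance.
Runoff: Quinn is ranked above Alice on 13 ballots, Alice above Quinn on 19.

Alice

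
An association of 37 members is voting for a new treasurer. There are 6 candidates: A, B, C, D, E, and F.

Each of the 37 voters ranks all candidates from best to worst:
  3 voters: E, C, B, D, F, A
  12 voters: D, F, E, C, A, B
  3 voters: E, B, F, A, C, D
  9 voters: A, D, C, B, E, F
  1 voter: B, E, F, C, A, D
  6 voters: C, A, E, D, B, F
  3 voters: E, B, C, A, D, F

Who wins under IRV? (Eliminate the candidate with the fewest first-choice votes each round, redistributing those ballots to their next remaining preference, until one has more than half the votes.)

A

Round 1: A 9, B 1, C 6, D 12, E 9, F 0. F eliminated.
Round 2: A 9, B 1, C 6, D 12, E 9. B eliminated.
Round 3: A 9, C 6, D 12, E 10. C eliminated.
Round 4: A 15, D 12, E 10. E eliminated.
Round 5: A 22, D 15. A has a majority (≥19).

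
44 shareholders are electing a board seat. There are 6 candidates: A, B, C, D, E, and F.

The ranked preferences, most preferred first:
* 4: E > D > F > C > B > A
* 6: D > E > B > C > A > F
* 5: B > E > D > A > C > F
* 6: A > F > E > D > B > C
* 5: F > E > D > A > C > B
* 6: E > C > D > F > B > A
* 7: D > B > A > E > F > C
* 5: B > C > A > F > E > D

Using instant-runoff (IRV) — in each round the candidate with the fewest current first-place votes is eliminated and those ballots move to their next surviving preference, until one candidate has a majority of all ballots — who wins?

E

Round 1: A 6, B 10, C 0, D 13, E 10, F 5. C eliminated.
Round 2: A 6, B 10, D 13, E 10, F 5. F eliminated.
Round 3: A 6, B 10, D 13, E 15. A eliminated.
Round 4: B 10, D 13, E 21. B eliminated.
Round 5: D 13, E 31. E has a majority (≥23).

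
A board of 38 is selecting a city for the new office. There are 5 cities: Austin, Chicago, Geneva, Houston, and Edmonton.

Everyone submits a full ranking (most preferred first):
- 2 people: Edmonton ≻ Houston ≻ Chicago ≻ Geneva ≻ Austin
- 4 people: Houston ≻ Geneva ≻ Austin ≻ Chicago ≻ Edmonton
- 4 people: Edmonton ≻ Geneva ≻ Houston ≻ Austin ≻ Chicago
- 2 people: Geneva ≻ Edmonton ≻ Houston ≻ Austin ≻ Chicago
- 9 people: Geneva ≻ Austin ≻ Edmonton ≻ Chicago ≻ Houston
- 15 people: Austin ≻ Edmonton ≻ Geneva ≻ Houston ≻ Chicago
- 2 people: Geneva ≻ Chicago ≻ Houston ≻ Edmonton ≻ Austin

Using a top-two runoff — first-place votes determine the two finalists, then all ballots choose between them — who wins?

Round 1 first-place votes: Austin 15, Chicago 0, Geneva 13, Houston 4, Edmonton 6. Austin and Geneva advance.
Runoff: Austin is ranked above Geneva on 15 ballots, Geneva above Austin on 23.

Geneva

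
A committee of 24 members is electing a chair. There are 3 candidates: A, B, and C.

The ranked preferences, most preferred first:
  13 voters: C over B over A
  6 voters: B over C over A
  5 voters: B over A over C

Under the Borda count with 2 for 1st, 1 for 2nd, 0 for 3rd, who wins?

B

A: 13×0 + 6×0 + 5×1 = 5
B: 13×1 + 6×2 + 5×2 = 35
C: 13×2 + 6×1 + 5×0 = 32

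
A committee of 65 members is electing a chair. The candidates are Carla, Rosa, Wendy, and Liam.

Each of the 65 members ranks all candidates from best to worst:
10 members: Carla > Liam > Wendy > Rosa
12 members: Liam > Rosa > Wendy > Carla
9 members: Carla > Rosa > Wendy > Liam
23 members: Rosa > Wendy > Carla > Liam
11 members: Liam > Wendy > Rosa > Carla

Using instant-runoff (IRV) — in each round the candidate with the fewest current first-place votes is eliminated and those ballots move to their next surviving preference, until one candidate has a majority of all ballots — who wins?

Round 1: Carla 19, Rosa 23, Wendy 0, Liam 23. Wendy eliminated.
Round 2: Carla 19, Rosa 23, Liam 23. Carla eliminated.
Round 3: Rosa 32, Liam 33. Liam has a majority (≥33).

Liam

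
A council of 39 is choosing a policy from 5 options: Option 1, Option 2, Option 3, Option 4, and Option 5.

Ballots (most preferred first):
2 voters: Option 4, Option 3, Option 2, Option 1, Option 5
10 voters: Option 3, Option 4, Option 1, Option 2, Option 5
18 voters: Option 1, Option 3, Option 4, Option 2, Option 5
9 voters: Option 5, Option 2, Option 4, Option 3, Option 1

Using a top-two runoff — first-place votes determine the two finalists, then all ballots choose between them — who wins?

Option 3

Round 1 first-place votes: Option 1 18, Option 2 0, Option 3 10, Option 4 2, Option 5 9. Option 1 and Option 3 advance.
Runoff: Option 1 is ranked above Option 3 on 18 ballots, Option 3 above Option 1 on 21.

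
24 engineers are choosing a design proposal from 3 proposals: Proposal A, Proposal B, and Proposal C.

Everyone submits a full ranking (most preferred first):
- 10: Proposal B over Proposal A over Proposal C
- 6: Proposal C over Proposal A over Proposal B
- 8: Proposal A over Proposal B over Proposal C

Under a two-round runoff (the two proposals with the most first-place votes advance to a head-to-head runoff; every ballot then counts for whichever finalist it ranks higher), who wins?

Proposal A

Round 1 first-place votes: Proposal A 8, Proposal B 10, Proposal C 6. Proposal B and Proposal A advance.
Runoff: Proposal B is ranked above Proposal A on 10 ballots, Proposal A above Proposal B on 14.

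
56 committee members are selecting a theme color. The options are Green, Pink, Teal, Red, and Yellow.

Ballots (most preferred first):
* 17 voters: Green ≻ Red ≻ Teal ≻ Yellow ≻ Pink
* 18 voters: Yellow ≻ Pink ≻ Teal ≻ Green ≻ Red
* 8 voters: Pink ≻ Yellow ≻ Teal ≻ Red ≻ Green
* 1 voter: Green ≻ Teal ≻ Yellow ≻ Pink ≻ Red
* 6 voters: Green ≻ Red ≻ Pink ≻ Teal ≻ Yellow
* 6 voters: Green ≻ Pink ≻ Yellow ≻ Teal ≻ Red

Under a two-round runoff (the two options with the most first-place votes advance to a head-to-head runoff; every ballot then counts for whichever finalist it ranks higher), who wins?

Green

Round 1 first-place votes: Green 30, Pink 8, Teal 0, Red 0, Yellow 18. Green and Yellow advance.
Runoff: Green is ranked above Yellow on 30 ballots, Yellow above Green on 26.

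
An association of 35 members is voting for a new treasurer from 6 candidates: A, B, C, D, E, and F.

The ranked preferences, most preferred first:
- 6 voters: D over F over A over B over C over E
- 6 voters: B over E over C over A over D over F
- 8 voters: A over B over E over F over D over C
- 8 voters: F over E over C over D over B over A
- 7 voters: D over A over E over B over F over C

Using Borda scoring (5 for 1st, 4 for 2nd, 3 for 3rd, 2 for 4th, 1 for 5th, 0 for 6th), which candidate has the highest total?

A: 6×3 + 6×2 + 8×5 + 8×0 + 7×4 = 98
B: 6×2 + 6×5 + 8×4 + 8×1 + 7×2 = 96
C: 6×1 + 6×3 + 8×0 + 8×3 + 7×0 = 48
D: 6×5 + 6×1 + 8×1 + 8×2 + 7×5 = 95
E: 6×0 + 6×4 + 8×3 + 8×4 + 7×3 = 101
F: 6×4 + 6×0 + 8×2 + 8×5 + 7×1 = 87

E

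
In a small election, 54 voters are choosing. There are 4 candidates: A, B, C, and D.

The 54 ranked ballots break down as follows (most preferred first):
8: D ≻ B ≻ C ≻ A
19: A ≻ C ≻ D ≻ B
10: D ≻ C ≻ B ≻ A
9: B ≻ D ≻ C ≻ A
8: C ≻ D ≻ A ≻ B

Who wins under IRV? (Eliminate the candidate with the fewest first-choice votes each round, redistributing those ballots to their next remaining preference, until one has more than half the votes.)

Round 1: A 19, B 9, C 8, D 18. C eliminated.
Round 2: A 19, B 9, D 26. B eliminated.
Round 3: A 19, D 35. D has a majority (≥28).

D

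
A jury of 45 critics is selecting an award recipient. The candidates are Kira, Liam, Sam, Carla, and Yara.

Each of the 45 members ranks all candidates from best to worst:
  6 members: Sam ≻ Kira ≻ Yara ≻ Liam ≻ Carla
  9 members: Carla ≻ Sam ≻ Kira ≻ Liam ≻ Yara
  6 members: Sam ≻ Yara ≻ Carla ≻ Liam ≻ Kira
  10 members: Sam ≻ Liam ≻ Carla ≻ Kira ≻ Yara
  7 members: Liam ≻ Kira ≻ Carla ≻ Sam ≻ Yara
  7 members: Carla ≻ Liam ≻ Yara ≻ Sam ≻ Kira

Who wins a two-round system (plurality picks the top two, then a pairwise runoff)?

Round 1 first-place votes: Kira 0, Liam 7, Sam 22, Carla 16, Yara 0. Sam and Carla advance.
Runoff: Sam is ranked above Carla on 22 ballots, Carla above Sam on 23.

Carla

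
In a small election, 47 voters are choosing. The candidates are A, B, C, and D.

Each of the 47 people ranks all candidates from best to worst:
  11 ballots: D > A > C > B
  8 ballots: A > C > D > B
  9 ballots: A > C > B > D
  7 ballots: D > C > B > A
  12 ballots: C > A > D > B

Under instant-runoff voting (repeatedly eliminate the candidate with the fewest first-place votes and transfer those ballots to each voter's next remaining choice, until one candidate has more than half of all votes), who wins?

Round 1: A 17, B 0, C 12, D 18. B eliminated.
Round 2: A 17, C 12, D 18. C eliminated.
Round 3: A 29, D 18. A has a majority (≥24).

A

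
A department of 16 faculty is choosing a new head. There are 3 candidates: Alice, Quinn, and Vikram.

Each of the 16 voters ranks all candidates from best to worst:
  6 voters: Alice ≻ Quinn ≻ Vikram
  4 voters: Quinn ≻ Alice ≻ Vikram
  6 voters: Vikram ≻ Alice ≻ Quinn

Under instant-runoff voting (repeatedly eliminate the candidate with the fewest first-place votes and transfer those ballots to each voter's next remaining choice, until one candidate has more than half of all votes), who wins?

Round 1: Alice 6, Quinn 4, Vikram 6. Quinn eliminated.
Round 2: Alice 10, Vikram 6. Alice has a majority (≥9).

Alice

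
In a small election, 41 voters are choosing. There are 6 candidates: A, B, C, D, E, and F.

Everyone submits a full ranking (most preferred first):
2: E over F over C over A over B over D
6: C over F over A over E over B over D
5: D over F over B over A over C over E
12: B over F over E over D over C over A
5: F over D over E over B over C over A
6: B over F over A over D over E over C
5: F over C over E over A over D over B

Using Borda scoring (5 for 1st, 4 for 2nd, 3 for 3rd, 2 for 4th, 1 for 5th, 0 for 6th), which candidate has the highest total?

F

A: 2×2 + 6×3 + 5×2 + 12×0 + 5×0 + 6×3 + 5×2 = 60
B: 2×1 + 6×1 + 5×3 + 12×5 + 5×2 + 6×5 + 5×0 = 123
C: 2×3 + 6×5 + 5×1 + 12×1 + 5×1 + 6×0 + 5×4 = 78
D: 2×0 + 6×0 + 5×5 + 12×2 + 5×4 + 6×2 + 5×1 = 86
E: 2×5 + 6×2 + 5×0 + 12×3 + 5×3 + 6×1 + 5×3 = 94
F: 2×4 + 6×4 + 5×4 + 12×4 + 5×5 + 6×4 + 5×5 = 174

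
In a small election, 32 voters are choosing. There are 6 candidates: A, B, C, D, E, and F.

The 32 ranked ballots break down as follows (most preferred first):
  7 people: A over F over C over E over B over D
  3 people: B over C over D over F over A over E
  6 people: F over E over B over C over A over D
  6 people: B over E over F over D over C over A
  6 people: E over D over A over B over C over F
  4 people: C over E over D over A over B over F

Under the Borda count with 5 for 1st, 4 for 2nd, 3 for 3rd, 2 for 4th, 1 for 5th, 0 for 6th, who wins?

A: 7×5 + 3×1 + 6×1 + 6×0 + 6×3 + 4×2 = 70
B: 7×1 + 3×5 + 6×3 + 6×5 + 6×2 + 4×1 = 86
C: 7×3 + 3×4 + 6×2 + 6×1 + 6×1 + 4×5 = 77
D: 7×0 + 3×3 + 6×0 + 6×2 + 6×4 + 4×3 = 57
E: 7×2 + 3×0 + 6×4 + 6×4 + 6×5 + 4×4 = 108
F: 7×4 + 3×2 + 6×5 + 6×3 + 6×0 + 4×0 = 82

E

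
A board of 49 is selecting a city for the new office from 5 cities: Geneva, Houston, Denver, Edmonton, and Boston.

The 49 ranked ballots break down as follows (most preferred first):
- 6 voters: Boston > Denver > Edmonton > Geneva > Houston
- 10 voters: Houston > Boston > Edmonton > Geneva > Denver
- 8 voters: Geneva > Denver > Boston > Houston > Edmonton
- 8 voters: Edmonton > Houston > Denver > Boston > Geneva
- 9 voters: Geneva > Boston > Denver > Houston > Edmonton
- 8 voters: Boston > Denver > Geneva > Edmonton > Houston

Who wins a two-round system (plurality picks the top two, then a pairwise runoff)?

Boston

Round 1 first-place votes: Geneva 17, Houston 10, Denver 0, Edmonton 8, Boston 14. Geneva and Boston advance.
Runoff: Geneva is ranked above Boston on 17 ballots, Boston above Geneva on 32.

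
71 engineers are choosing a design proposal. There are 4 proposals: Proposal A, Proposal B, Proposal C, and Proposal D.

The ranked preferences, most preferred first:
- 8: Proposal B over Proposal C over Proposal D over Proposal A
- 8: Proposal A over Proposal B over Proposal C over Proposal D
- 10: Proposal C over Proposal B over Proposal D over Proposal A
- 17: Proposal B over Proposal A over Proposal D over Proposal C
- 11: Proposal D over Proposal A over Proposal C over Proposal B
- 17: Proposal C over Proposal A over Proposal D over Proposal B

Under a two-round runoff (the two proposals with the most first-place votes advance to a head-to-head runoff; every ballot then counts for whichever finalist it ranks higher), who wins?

Round 1 first-place votes: Proposal A 8, Proposal B 25, Proposal C 27, Proposal D 11. Proposal C and Proposal B advance.
Runoff: Proposal C is ranked above Proposal B on 38 ballots, Proposal B above Proposal C on 33.

Proposal C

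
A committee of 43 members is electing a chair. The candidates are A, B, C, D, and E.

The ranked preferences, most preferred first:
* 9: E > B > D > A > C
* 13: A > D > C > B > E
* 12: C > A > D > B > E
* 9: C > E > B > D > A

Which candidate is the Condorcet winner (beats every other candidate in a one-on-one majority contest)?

A vs B: 25–18
A vs C: 22–21
A vs D: 25–18
A vs E: 25–18
A beats every other candidate.

A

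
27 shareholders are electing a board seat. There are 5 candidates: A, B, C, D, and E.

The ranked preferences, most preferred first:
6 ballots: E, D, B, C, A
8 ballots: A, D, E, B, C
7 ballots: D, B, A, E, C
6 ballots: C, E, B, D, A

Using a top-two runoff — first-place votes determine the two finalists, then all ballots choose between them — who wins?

Round 1 first-place votes: A 8, B 0, C 6, D 7, E 6. A and D advance.
Runoff: A is ranked above D on 8 ballots, D above A on 19.

D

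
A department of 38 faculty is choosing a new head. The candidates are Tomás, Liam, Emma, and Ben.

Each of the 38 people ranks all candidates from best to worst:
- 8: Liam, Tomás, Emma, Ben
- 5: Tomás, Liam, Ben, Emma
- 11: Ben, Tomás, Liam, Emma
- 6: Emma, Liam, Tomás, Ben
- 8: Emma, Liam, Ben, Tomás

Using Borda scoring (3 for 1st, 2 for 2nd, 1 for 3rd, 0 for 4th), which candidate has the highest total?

Tomás: 8×2 + 5×3 + 11×2 + 6×1 + 8×0 = 59
Liam: 8×3 + 5×2 + 11×1 + 6×2 + 8×2 = 73
Emma: 8×1 + 5×0 + 11×0 + 6×3 + 8×3 = 50
Ben: 8×0 + 5×1 + 11×3 + 6×0 + 8×1 = 46

Liam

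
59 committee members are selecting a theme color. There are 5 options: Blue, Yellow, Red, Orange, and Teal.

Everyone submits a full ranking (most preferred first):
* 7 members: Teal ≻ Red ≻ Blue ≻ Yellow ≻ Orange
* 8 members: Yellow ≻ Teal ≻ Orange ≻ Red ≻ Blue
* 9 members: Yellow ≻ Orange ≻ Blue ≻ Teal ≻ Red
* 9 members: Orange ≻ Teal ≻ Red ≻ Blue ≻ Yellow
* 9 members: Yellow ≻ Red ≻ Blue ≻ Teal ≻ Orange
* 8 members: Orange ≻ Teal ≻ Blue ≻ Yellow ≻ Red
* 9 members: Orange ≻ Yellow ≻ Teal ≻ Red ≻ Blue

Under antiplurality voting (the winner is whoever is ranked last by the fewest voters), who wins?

Teal

Last-place votes: Blue 17, Yellow 9, Red 17, Orange 16, Teal 0.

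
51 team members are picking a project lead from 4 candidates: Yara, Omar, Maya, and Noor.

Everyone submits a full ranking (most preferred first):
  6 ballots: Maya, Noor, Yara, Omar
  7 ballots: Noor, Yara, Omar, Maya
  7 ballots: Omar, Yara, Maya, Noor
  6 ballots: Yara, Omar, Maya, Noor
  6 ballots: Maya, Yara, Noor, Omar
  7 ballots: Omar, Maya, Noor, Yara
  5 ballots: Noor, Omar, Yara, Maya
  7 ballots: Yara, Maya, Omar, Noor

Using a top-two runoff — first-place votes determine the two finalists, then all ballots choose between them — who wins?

Yara

Round 1 first-place votes: Yara 13, Omar 14, Maya 12, Noor 12. Omar and Yara advance.
Runoff: Omar is ranked above Yara on 19 ballots, Yara above Omar on 32.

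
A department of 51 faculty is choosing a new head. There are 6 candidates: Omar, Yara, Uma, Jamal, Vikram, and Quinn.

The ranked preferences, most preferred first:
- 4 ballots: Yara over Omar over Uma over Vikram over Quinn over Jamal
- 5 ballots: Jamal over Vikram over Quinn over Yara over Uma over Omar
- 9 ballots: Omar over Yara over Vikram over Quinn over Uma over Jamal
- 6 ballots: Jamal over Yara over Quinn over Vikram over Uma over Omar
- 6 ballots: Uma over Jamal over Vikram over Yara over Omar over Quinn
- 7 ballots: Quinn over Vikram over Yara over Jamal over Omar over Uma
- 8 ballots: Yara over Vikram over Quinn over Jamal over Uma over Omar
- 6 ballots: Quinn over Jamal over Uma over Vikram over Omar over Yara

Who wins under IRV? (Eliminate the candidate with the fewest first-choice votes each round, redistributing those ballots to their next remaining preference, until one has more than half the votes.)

Round 1: Omar 9, Yara 12, Uma 6, Jamal 11, Vikram 0, Quinn 13. Vikram eliminated.
Round 2: Omar 9, Yara 12, Uma 6, Jamal 11, Quinn 13. Uma eliminated.
Round 3: Omar 9, Yara 12, Jamal 17, Quinn 13. Omar eliminated.
Round 4: Yara 21, Jamal 17, Quinn 13. Quinn eliminated.
Round 5: Yara 28, Jamal 23. Yara has a majority (≥26).

Yara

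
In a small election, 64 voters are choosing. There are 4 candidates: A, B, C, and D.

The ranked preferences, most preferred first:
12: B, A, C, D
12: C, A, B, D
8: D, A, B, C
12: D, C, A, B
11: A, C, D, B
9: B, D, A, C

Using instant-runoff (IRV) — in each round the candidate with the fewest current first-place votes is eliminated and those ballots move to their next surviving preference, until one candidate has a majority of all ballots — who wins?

Round 1: A 11, B 21, C 12, D 20. A eliminated.
Round 2: B 21, C 23, D 20. D eliminated.
Round 3: B 29, C 35. C has a majority (≥33).

C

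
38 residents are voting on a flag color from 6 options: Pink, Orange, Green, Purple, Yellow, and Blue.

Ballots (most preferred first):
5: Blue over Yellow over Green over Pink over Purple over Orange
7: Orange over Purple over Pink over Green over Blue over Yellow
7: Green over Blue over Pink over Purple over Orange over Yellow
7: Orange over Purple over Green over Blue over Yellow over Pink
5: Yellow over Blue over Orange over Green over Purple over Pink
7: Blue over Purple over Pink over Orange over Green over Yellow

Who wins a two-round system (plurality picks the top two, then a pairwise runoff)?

Round 1 first-place votes: Pink 0, Orange 14, Green 7, Purple 0, Yellow 5, Blue 12. Orange and Blue advance.
Runoff: Orange is ranked above Blue on 14 ballots, Blue above Orange on 24.

Blue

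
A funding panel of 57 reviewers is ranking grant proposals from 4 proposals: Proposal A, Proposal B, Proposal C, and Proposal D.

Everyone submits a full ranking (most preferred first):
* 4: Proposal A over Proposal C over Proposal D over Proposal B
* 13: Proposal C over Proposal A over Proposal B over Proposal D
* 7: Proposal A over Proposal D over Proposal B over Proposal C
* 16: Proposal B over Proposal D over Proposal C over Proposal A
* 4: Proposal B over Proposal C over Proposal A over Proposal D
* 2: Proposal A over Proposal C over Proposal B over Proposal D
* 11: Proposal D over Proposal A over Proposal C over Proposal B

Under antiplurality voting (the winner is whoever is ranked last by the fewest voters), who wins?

Proposal C

Last-place votes: Proposal A 16, Proposal B 15, Proposal C 7, Proposal D 19.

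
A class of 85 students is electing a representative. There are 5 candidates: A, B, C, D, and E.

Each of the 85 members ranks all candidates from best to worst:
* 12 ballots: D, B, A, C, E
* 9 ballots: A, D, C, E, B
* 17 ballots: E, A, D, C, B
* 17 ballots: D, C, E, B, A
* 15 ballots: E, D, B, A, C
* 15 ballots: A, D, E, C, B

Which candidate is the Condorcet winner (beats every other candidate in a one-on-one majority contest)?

D

D vs A: 44–41
D vs B: 85–0
D vs C: 85–0
D vs E: 53–32
D beats every other candidate.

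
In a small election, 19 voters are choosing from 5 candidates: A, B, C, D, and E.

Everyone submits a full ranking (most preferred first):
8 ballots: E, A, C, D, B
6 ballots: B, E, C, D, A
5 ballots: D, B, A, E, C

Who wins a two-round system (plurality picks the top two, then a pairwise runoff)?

B

Round 1 first-place votes: A 0, B 6, C 0, D 5, E 8. E and B advance.
Runoff: E is ranked above B on 8 ballots, B above E on 11.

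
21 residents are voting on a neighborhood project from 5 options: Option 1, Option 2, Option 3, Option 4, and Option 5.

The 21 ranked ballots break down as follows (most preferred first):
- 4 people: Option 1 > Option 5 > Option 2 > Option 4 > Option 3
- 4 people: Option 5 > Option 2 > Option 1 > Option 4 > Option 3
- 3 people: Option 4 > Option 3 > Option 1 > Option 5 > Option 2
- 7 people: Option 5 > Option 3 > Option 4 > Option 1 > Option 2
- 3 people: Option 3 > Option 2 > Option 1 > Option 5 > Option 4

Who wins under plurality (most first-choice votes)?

First-place votes: Option 1 4, Option 2 0, Option 3 3, Option 4 3, Option 5 11.

Option 5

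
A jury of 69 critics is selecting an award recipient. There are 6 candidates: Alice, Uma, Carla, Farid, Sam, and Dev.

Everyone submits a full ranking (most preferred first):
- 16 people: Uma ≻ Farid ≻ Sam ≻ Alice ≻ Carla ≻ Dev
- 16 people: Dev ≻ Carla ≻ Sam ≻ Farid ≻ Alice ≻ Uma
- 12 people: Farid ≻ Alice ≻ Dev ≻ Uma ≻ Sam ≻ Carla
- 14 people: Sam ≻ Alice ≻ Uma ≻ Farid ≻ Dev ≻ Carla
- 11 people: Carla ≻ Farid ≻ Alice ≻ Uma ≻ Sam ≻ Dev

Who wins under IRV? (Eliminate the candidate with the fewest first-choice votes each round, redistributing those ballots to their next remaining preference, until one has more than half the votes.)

Farid

Round 1: Alice 0, Uma 16, Carla 11, Farid 12, Sam 14, Dev 16. Alice eliminated.
Round 2: Uma 16, Carla 11, Farid 12, Sam 14, Dev 16. Carla eliminated.
Round 3: Uma 16, Farid 23, Sam 14, Dev 16. Sam eliminated.
Round 4: Uma 30, Farid 23, Dev 16. Dev eliminated.
Round 5: Uma 30, Farid 39. Farid has a majority (≥35).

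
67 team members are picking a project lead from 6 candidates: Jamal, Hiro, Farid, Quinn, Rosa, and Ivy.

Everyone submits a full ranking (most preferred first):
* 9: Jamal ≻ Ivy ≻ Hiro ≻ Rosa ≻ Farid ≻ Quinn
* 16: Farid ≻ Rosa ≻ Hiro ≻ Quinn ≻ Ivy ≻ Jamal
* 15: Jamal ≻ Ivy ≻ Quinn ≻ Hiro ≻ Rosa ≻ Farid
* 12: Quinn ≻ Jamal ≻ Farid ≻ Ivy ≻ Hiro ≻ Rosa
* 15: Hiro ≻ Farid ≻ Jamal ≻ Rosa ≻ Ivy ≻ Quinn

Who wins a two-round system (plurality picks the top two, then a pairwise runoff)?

Round 1 first-place votes: Jamal 24, Hiro 15, Farid 16, Quinn 12, Rosa 0, Ivy 0. Jamal and Farid advance.
Runoff: Jamal is ranked above Farid on 36 ballots, Farid above Jamal on 31.

Jamal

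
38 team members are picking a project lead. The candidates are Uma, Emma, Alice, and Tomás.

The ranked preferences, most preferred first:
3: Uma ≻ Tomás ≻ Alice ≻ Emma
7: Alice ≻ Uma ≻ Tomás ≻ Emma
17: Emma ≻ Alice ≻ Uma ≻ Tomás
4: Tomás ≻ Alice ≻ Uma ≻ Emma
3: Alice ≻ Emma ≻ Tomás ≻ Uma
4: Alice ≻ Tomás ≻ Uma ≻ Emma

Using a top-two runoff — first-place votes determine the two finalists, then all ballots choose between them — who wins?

Round 1 first-place votes: Uma 3, Emma 17, Alice 14, Tomás 4. Emma and Alice advance.
Runoff: Emma is ranked above Alice on 17 ballots, Alice above Emma on 21.

Alice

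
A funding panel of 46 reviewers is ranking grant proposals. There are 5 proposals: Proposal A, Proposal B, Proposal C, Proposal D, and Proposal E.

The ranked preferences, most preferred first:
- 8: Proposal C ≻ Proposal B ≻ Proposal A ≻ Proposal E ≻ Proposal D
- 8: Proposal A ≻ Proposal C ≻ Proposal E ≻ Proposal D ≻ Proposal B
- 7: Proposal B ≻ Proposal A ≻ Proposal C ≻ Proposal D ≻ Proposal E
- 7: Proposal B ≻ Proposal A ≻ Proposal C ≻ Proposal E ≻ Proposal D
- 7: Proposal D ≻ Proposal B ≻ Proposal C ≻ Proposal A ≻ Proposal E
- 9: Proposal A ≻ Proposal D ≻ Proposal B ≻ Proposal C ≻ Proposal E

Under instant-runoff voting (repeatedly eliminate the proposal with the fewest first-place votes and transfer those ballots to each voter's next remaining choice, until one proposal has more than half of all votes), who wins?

Round 1: Proposal A 17, Proposal B 14, Proposal C 8, Proposal D 7, Proposal E 0. Proposal E eliminated.
Round 2: Proposal A 17, Proposal B 14, Proposal C 8, Proposal D 7. Proposal D eliminated.
Round 3: Proposal A 17, Proposal B 21, Proposal C 8. Proposal C eliminated.
Round 4: Proposal A 17, Proposal B 29. Proposal B has a majority (≥24).

Proposal B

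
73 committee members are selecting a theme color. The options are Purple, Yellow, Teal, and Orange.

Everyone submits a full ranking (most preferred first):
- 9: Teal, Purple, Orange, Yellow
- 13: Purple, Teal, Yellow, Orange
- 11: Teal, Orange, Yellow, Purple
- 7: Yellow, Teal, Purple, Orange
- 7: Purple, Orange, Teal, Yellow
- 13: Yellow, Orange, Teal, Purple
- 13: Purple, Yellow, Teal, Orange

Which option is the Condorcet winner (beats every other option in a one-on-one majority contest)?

Teal

Teal vs Purple: 40–33
Teal vs Yellow: 40–33
Teal vs Orange: 53–20
Teal beats every other option.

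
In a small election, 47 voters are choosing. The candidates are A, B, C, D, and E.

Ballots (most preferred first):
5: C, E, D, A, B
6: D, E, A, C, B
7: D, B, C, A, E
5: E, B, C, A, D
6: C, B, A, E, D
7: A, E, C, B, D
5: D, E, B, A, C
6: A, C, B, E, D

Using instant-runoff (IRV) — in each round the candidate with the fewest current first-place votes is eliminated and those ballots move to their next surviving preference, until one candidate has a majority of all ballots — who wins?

C

Round 1: A 13, B 0, C 11, D 18, E 5. B eliminated.
Round 2: A 13, C 11, D 18, E 5. E eliminated.
Round 3: A 13, C 16, D 18. A eliminated.
Round 4: C 29, D 18. C has a majority (≥24).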